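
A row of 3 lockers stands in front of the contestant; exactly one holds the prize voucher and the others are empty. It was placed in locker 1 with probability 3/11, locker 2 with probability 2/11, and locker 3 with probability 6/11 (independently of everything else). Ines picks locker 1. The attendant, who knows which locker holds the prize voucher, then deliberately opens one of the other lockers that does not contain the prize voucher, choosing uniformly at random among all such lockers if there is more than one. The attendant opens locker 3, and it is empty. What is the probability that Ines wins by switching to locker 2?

Consider each possible location of the prize voucher in turn.
If it is in locker 1 (prior 3/11): the attendant has 2 equally likely choices, so probability 1/2; weight (3/11)·(1/2) = 3/22.
If it is in locker 2 (prior 2/11): the attendant has no choice, probability 1; weight (2/11)·1 = 2/11.
If it is in locker 3 (prior 6/11): the attendant opened locker 3, so this case is ruled out; weight (6/11)·0 = 0.
The weights sum to 7/22.
So P(the prize voucher in locker 2 | the attendant opened locker 3) = (2/11) / (7/22) = 4/7.

4/7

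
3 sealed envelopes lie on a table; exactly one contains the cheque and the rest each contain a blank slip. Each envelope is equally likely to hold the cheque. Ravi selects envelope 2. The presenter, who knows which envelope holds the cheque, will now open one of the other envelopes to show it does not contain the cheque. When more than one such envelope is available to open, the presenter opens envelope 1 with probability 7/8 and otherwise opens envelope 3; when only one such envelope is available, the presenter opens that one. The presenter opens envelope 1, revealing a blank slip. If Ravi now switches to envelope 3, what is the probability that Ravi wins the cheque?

Consider each possible location of the cheque in turn.
If it is in envelope 1 (prior 1/3): the presenter opened envelope 1, so this case is ruled out; weight (1/3)·0 = 0.
If it is in envelope 2 (prior 1/3): envelope 1 is available, opened with probability 7/8; weight (1/3)·(7/8) = 7/24.
If it is in envelope 3 (prior 1/3): only envelope 1 is available, probability 1; weight (1/3)·1 = 1/3.
The weights sum to 5/8.
So P(the cheque in envelope 3 | the presenter opened envelope 1) = (1/3) / (5/8) = 8/15.

8/15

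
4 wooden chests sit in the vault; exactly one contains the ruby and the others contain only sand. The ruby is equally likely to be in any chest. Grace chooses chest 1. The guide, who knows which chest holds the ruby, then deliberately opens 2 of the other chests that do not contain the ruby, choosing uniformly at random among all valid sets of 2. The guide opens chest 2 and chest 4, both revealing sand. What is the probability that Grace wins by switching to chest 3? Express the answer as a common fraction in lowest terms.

3/4

Apply Bayes' rule, conditioning on where the ruby actually is.
If it is in chest 1 (prior 1/4): the guide has 3 equally likely choices, so probability 1/3; weight (1/4)·(1/3) = 1/12.
If it is in either of chests 2 and 4 (prior 1/4 each): that chest was opened and seen not to hold the prize — ruled out; weight (1/4)·0 = 0 each.
If it is in chest 3 (prior 1/4): the guide has no choice, probability 1; weight (1/4)·1 = 1/4.
The weights sum to 1/3.
So P(the ruby in chest 3 | the guide opened chest 2 and chest 4) = (1/4) / (1/3) = 3/4.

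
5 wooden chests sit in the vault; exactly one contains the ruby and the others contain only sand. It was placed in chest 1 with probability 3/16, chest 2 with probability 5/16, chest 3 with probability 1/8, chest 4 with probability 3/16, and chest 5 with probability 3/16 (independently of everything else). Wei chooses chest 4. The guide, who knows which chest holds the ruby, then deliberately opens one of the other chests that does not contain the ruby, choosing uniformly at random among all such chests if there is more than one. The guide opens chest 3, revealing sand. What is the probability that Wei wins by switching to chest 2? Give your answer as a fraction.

20/53

Apply Bayes' rule, conditioning on where the ruby actually is.
If it is in either of chests 1 and 5 (prior 3/16 each): the guide has 3 equally likely choices, so probability 1/3; weight (3/16)·(1/3) = 1/16 each.
If it is in chest 2 (prior 5/16): the guide has 3 equally likely choices, so probability 1/3; weight (5/16)·(1/3) = 5/48.
If it is in chest 3 (prior 1/8): the guide opened chest 3, so this case is ruled out; weight (1/8)·0 = 0.
If it is in chest 4 (prior 3/16): the guide has 4 equally likely choices, so probability 1/4; weight (3/16)·(1/4) = 3/64.
The weights sum to 53/192.
So P(the ruby in chest 2 | the guide opened chest 3) = (5/48) / (53/192) = 20/53.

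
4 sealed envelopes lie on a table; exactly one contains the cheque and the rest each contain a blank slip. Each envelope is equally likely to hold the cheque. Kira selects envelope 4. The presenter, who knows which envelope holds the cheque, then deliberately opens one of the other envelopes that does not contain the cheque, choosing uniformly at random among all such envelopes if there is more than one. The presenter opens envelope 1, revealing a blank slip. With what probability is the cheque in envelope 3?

Apply Bayes' rule, conditioning on where the cheque actually is.
If it is in envelope 1 (prior 1/4): the presenter opened envelope 1, so this case is ruled out; weight (1/4)·0 = 0.
If it is in either of envelopes 2 and 3 (prior 1/4 each): the presenter has 2 equally likely choices, so probability 1/2; weight (1/4)·(1/2) = 1/8 each.
If it is in envelope 4 (prior 1/4): the presenter has 3 equally likely choices, so probability 1/3; weight (1/4)·(1/3) = 1/12.
The weights sum to 1/3.
So P(the cheque in envelope 3 | the presenter opened envelope 1) = (1/8) / (1/3) = 3/8.

3/8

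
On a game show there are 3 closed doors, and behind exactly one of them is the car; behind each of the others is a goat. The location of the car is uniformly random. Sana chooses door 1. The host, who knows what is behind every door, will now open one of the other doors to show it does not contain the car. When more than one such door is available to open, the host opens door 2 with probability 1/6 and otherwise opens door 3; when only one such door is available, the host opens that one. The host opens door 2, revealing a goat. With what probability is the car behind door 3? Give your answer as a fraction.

6/7

Condition on the true location of the car.
If it is behind door 1 (prior 1/3): door 2 is available, opened with probability 1/6; weight (1/3)·(1/6) = 1/18.
If it is behind door 2 (prior 1/3): the host opened door 2, so this case is ruled out; weight (1/3)·0 = 0.
If it is behind door 3 (prior 1/3): only door 2 is available, probability 1; weight (1/3)·1 = 1/3.
The weights sum to 7/18.
So P(the car behind door 3 | the host opened door 2) = (1/3) / (7/18) = 6/7.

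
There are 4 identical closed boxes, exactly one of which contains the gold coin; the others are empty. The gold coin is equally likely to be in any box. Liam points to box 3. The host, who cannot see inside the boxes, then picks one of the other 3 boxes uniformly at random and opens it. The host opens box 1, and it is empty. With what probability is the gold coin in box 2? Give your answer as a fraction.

Condition on the true location of the gold coin.
If it is in box 1 (prior 1/4): the host opened box 1, so this case is ruled out; weight (1/4)·0 = 0.
If it is in any of boxes 2, 3, and 4 (prior 1/4 each): the host picks box 1 with probability 1/3 regardless, and it is not the prize; weight (1/4)·(1/3) = 1/12 each.
The weights sum to 1/4.
So P(the gold coin in box 2 | the host opened box 1) = (1/12) / (1/4) = 1/3.

1/3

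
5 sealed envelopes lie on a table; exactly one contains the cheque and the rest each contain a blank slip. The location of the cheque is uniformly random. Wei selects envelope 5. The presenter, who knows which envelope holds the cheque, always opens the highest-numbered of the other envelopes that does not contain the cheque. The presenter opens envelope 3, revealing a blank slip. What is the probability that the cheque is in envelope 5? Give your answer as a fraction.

0

Condition on the true location of the cheque.
If it is in any of envelopes 1, 2, and 5 (prior 1/5 each): the presenter would have opened envelope 4 instead, probability 0; weight (1/5)·0 = 0 each.
If it is in envelope 3 (prior 1/5): the presenter opened envelope 3, so this case is ruled out; weight (1/5)·0 = 0.
If it is in envelope 4 (prior 1/5): envelope 3 is the highest-numbered option available, probability 1; weight (1/5)·1 = 1/5.
The weights sum to 1/5.
So P(the cheque in envelope 5 | the presenter opened envelope 3) = 0 / (1/5) = 0.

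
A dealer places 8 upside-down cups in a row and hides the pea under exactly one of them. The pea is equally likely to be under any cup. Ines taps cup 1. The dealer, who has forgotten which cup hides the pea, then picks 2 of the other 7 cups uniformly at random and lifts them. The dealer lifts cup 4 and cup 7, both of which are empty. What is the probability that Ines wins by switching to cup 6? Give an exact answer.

Apply Bayes' rule, conditioning on where the pea actually is.
If it is under any of cups 1, 2, 3, 5, 6, and 8 (prior 1/8 each): the dealer picks exactly this set with probability 1/21 regardless, and none is the prize; weight (1/8)·(1/21) = 1/168 each.
If it is under either of cups 4 and 7 (prior 1/8 each): that cup was opened and seen not to hold the prize — ruled out; weight (1/8)·0 = 0 each.
The weights sum to 1/28.
So P(the pea under cup 6 | the dealer opened cup 4 and cup 7) = (1/168) / (1/28) = 1/6.

1/6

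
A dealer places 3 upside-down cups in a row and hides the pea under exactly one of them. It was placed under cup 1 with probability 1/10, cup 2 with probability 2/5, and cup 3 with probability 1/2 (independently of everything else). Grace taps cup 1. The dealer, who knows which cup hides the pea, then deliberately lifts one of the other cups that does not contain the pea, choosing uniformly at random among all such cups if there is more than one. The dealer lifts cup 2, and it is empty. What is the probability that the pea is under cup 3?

Consider each possible location of the pea in turn.
If it is under cup 1 (prior 1/10): the dealer has 2 equally likely choices, so probability 1/2; weight (1/10)·(1/2) = 1/20.
If it is under cup 2 (prior 2/5): the dealer opened cup 2, so this case is ruled out; weight (2/5)·0 = 0.
If it is under cup 3 (prior 1/2): the dealer has no choice, probability 1; weight (1/2)·1 = 1/2.
The weights sum to 11/20.
So P(the pea under cup 3 | the dealer opened cup 2) = (1/2) / (11/20) = 10/11.

10/11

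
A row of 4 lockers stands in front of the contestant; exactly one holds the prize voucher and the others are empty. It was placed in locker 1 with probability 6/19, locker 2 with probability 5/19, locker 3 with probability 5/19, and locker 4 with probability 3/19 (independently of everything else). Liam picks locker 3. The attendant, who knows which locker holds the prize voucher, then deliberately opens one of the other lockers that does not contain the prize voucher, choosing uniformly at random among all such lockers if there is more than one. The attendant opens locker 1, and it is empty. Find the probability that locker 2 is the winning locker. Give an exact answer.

15/34

Consider each possible location of the prize voucher in turn.
If it is in locker 1 (prior 6/19): the attendant opened locker 1, so this case is ruled out; weight (6/19)·0 = 0.
If it is in locker 2 (prior 5/19): the attendant has 2 equally likely choices, so probability 1/2; weight (5/19)·(1/2) = 5/38.
If it is in locker 3 (prior 5/19): the attendant has 3 equally likely choices, so probability 1/3; weight (5/19)·(1/3) = 5/57.
If it is in locker 4 (prior 3/19): the attendant has 2 equally likely choices, so probability 1/2; weight (3/19)·(1/2) = 3/38.
The weights sum to 17/57.
So P(the prize voucher in locker 2 | the attendant opened locker 1) = (5/38) / (17/57) = 15/34.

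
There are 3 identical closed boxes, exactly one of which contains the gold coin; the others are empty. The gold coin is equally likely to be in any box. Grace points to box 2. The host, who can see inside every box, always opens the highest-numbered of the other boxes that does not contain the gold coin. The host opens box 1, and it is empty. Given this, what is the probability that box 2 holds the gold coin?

0

Condition on the true location of the gold coin.
If it is in box 1 (prior 1/3): the host opened box 1, so this case is ruled out; weight (1/3)·0 = 0.
If it is in box 2 (prior 1/3): the host would have opened box 3 instead, probability 0; weight (1/3)·0 = 0.
If it is in box 3 (prior 1/3): box 1 is the highest-numbered option available, probability 1; weight (1/3)·1 = 1/3.
The weights sum to 1/3.
So P(the gold coin in box 2 | the host opened box 1) = 0 / (1/3) = 0.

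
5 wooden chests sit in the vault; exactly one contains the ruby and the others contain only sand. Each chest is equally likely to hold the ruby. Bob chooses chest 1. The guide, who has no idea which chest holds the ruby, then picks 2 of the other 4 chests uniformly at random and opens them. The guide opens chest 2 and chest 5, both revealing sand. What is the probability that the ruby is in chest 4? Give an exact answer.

1/3

Because the guide chose which chests to open without knowing where the ruby is, the choice is independent of the prize location. Learning that none of the 2 opened chests holds the ruby simply rules out those 2 locations and leaves the remaining 3 chests still equally likely by symmetry.
So P(the ruby in chest 4) = 1/3.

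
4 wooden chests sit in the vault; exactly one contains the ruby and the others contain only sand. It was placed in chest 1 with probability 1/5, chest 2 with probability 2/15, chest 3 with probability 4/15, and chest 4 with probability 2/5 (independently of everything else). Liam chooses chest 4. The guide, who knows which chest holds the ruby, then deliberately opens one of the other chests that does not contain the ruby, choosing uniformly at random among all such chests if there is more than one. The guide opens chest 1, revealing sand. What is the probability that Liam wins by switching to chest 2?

1/5

Condition on the true location of the ruby.
If it is in chest 1 (prior 1/5): the guide opened chest 1, so this case is ruled out; weight (1/5)·0 = 0.
If it is in chest 2 (prior 2/15): the guide has 2 equally likely choices, so probability 1/2; weight (2/15)·(1/2) = 1/15.
If it is in chest 3 (prior 4/15): the guide has 2 equally likely choices, so probability 1/2; weight (4/15)·(1/2) = 2/15.
If it is in chest 4 (prior 2/5): the guide has 3 equally likely choices, so probability 1/3; weight (2/5)·(1/3) = 2/15.
The weights sum to 1/3.
So P(the ruby in chest 2 | the guide opened chest 1) = (1/15) / (1/3) = 1/5.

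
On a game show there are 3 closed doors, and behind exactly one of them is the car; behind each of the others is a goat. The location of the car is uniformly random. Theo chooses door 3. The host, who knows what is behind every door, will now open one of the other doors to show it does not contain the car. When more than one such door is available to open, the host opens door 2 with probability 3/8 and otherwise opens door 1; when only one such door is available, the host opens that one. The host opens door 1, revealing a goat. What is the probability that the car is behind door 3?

5/13

Condition on the true location of the car.
If it is behind door 1 (prior 1/3): the host opened door 1, so this case is ruled out; weight (1/3)·0 = 0.
If it is behind door 2 (prior 1/3): only door 1 is available, probability 1; weight (1/3)·1 = 1/3.
If it is behind door 3 (prior 1/3): door 2 is available but not opened, probability 5/8; weight (1/3)·(5/8) = 5/24.
The weights sum to 13/24.
So P(the car behind door 3 | the host opened door 1) = (5/24) / (13/24) = 5/13.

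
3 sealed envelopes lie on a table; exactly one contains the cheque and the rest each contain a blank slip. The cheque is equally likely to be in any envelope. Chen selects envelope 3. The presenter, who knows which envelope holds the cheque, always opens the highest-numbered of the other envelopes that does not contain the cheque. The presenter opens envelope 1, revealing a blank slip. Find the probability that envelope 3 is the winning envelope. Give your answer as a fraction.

0

Consider each possible location of the cheque in turn.
If it is in envelope 1 (prior 1/3): the presenter opened envelope 1, so this case is ruled out; weight (1/3)·0 = 0.
If it is in envelope 2 (prior 1/3): envelope 1 is the highest-numbered option available, probability 1; weight (1/3)·1 = 1/3.
If it is in envelope 3 (prior 1/3): the presenter would have opened envelope 2 instead, probability 0; weight (1/3)·0 = 0.
The weights sum to 1/3.
So P(the cheque in envelope 3 | the presenter opened envelope 1) = 0 / (1/3) = 0.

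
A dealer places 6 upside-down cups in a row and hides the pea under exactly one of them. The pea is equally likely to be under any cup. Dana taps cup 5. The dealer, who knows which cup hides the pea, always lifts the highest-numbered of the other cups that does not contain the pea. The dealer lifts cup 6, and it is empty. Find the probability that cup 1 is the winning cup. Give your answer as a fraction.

1/5

Condition on the true location of the pea.
If it is under any of cups 1, 2, 3, 4, and 5 (prior 1/6 each): cup 6 is the highest-numbered option available, probability 1; weight (1/6)·1 = 1/6 each.
If it is under cup 6 (prior 1/6): the dealer opened cup 6, so this case is ruled out; weight (1/6)·0 = 0.
The weights sum to 5/6.
So P(the pea under cup 1 | the dealer opened cup 6) = (1/6) / (5/6) = 1/5.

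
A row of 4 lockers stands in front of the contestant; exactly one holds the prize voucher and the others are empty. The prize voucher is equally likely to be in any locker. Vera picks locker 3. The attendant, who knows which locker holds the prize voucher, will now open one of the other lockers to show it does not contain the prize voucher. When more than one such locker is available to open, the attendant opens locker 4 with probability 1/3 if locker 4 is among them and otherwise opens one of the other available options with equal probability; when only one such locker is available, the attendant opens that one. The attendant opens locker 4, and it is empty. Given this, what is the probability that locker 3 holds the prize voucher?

Apply Bayes' rule, conditioning on where the prize voucher actually is.
If it is in any of lockers 1, 2, and 3 (prior 1/4 each): locker 4 is available, opened with probability 1/3; weight (1/4)·(1/3) = 1/12 each.
If it is in locker 4 (prior 1/4): the attendant opened locker 4, so this case is ruled out; weight (1/4)·0 = 0.
The weights sum to 1/4.
So P(the prize voucher in locker 3 | the attendant opened locker 4) = (1/12) / (1/4) = 1/3.

1/3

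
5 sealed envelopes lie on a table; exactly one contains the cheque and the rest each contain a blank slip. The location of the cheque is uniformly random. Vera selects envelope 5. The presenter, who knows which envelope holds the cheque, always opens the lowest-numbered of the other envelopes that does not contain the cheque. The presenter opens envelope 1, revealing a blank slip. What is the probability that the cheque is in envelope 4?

Consider each possible location of the cheque in turn.
If it is in envelope 1 (prior 1/5): the presenter opened envelope 1, so this case is ruled out; weight (1/5)·0 = 0.
If it is in any of envelopes 2, 3, 4, and 5 (prior 1/5 each): envelope 1 is the lowest-numbered option available, probability 1; weight (1/5)·1 = 1/5 each.
The weights sum to 4/5.
So P(the cheque in envelope 4 | the presenter opened envelope 1) = (1/5) / (4/5) = 1/4.

1/4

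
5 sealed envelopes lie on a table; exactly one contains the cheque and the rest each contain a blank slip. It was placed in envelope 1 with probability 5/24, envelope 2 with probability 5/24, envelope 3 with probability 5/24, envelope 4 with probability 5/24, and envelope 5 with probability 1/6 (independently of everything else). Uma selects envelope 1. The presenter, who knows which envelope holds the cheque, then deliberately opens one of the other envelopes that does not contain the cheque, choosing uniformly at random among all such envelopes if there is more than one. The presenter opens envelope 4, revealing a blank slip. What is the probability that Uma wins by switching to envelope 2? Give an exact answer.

Apply Bayes' rule, conditioning on where the cheque actually is.
If it is in envelope 1 (prior 5/24): the presenter has 4 equally likely choices, so probability 1/4; weight (5/24)·(1/4) = 5/96.
If it is in either of envelopes 2 and 3 (prior 5/24 each): the presenter has 3 equally likely choices, so probability 1/3; weight (5/24)·(1/3) = 5/72 each.
If it is in envelope 4 (prior 5/24): the presenter opened envelope 4, so this case is ruled out; weight (5/24)·0 = 0.
If it is in envelope 5 (prior 1/6): the presenter has 3 equally likely choices, so probability 1/3; weight (1/6)·(1/3) = 1/18.
The weights sum to 71/288.
So P(the cheque in envelope 2 | the presenter opened envelope 4) = (5/72) / (71/288) = 20/71.

20/71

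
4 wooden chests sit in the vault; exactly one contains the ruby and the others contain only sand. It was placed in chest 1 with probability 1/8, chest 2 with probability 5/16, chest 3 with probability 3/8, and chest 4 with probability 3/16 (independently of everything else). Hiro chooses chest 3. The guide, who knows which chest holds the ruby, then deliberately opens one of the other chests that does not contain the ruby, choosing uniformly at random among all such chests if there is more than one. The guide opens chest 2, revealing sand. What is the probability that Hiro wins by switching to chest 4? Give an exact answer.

1/3

Apply Bayes' rule, conditioning on where the ruby actually is.
If it is in chest 1 (prior 1/8): the guide has 2 equally likely choices, so probability 1/2; weight (1/8)·(1/2) = 1/16.
If it is in chest 2 (prior 5/16): the guide opened chest 2, so this case is ruled out; weight (5/16)·0 = 0.
If it is in chest 3 (prior 3/8): the guide has 3 equally likely choices, so probability 1/3; weight (3/8)·(1/3) = 1/8.
If it is in chest 4 (prior 3/16): the guide has 2 equally likely choices, so probability 1/2; weight (3/16)·(1/2) = 3/32.
The weights sum to 9/32.
So P(the ruby in chest 4 | the guide opened chest 2) = (3/32) / (9/32) = 1/3.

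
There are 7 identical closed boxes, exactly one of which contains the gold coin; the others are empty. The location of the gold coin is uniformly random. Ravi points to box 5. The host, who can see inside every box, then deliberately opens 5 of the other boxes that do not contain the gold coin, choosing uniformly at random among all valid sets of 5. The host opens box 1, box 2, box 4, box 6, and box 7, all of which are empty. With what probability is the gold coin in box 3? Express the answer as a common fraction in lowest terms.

Condition on the true location of the gold coin.
If it is in any of boxes 1, 2, 4, 6, and 7 (prior 1/7 each): that box was opened and seen not to hold the prize — ruled out; weight (1/7)·0 = 0 each.
If it is in box 3 (prior 1/7): the host has no choice, probability 1; weight (1/7)·1 = 1/7.
If it is in box 5 (prior 1/7): the host has 6 equally likely choices, so probability 1/6; weight (1/7)·(1/6) = 1/42.
The weights sum to 1/6.
So P(the gold coin in box 3 | the host opened box 1, box 2, box 4, box 6, and box 7) = (1/7) / (1/6) = 6/7.

6/7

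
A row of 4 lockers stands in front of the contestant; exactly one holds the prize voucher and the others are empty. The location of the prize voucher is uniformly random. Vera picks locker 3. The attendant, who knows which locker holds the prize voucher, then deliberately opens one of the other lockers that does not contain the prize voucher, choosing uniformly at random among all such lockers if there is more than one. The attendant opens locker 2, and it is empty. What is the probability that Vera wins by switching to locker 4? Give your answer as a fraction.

Condition on the true location of the prize voucher.
If it is in either of lockers 1 and 4 (prior 1/4 each): the attendant has 2 equally likely choices, so probability 1/2; weight (1/4)·(1/2) = 1/8 each.
If it is in locker 2 (prior 1/4): the attendant opened locker 2, so this case is ruled out; weight (1/4)·0 = 0.
If it is in locker 3 (prior 1/4): the attendant has 3 equally likely choices, so probability 1/3; weight (1/4)·(1/3) = 1/12.
The weights sum to 1/3.
So P(the prize voucher in locker 4 | the attendant opened locker 2) = (1/8) / (1/3) = 3/8.

3/8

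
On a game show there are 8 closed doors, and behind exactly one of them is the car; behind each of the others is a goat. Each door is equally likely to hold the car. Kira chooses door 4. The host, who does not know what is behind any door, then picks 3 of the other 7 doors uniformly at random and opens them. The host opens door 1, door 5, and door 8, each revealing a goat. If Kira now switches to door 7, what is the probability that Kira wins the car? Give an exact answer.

Apply Bayes' rule, conditioning on where the car actually is.
If it is behind any of doors 1, 5, and 8 (prior 1/8 each): that door was opened and seen not to hold the prize — ruled out; weight (1/8)·0 = 0 each.
If it is behind any of doors 2, 3, 4, 6, and 7 (prior 1/8 each): the host picks exactly this set with probability 1/35 regardless, and none is the prize; weight (1/8)·(1/35) = 1/280 each.
The weights sum to 1/56.
So P(the car behind door 7 | the host opened door 1, door 5, and door 8) = (1/280) / (1/56) = 1/5.

1/5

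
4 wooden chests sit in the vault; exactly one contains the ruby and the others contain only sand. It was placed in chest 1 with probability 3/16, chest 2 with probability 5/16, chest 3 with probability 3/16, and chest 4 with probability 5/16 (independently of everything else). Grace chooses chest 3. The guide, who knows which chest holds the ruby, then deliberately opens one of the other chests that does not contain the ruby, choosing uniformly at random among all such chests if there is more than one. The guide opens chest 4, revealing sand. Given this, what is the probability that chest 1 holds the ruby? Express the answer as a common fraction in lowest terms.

Apply Bayes' rule, conditioning on where the ruby actually is.
If it is in chest 1 (prior 3/16): the guide has 2 equally likely choices, so probability 1/2; weight (3/16)·(1/2) = 3/32.
If it is in chest 2 (prior 5/16): the guide has 2 equally likely choices, so probability 1/2; weight (5/16)·(1/2) = 5/32.
If it is in chest 3 (prior 3/16): the guide has 3 equally likely choices, so probability 1/3; weight (3/16)·(1/3) = 1/16.
If it is in chest 4 (prior 5/16): the guide opened chest 4, so this case is ruled out; weight (5/16)·0 = 0.
The weights sum to 5/16.
So P(the ruby in chest 1 | the guide opened chest 4) = (3/32) / (5/16) = 3/10.

3/10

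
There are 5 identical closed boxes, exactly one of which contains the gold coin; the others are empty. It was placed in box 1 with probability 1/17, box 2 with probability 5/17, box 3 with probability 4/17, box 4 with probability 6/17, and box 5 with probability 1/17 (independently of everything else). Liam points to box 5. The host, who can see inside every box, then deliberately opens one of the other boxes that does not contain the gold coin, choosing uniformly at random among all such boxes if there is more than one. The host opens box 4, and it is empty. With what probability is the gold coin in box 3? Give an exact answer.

16/43

Apply Bayes' rule, conditioning on where the gold coin actually is.
If it is in box 1 (prior 1/17): the host has 3 equally likely choices, so probability 1/3; weight (1/17)·(1/3) = 1/51.
If it is in box 2 (prior 5/17): the host has 3 equally likely choices, so probability 1/3; weight (5/17)·(1/3) = 5/51.
If it is in box 3 (prior 4/17): the host has 3 equally likely choices, so probability 1/3; weight (4/17)·(1/3) = 4/51.
If it is in box 4 (prior 6/17): the host opened box 4, so this case is ruled out; weight (6/17)·0 = 0.
If it is in box 5 (prior 1/17): the host has 4 equally likely choices, so probability 1/4; weight (1/17)·(1/4) = 1/68.
The weights sum to 43/204.
So P(the gold coin in box 3 | the host opened box 4) = (4/51) / (43/204) = 16/43.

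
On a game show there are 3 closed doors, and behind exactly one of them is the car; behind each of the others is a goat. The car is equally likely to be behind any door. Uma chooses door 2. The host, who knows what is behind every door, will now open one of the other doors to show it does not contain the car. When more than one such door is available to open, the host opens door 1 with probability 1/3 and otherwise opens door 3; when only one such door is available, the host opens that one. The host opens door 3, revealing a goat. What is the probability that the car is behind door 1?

Consider each possible location of the car in turn.
If it is behind door 1 (prior 1/3): only door 3 is available, probability 1; weight (1/3)·1 = 1/3.
If it is behind door 2 (prior 1/3): door 1 is available but not opened, probability 2/3; weight (1/3)·(2/3) = 2/9.
If it is behind door 3 (prior 1/3): the host opened door 3, so this case is ruled out; weight (1/3)·0 = 0.
The weights sum to 5/9.
So P(the car behind door 1 | the host opened door 3) = (1/3) / (5/9) = 3/5.

3/5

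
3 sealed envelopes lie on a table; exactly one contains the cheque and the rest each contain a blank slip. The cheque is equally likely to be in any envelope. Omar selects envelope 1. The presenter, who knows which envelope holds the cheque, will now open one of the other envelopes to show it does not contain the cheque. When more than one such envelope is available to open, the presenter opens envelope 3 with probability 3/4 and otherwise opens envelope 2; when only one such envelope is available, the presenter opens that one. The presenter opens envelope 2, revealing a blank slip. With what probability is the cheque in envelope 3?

Consider each possible location of the cheque in turn.
If it is in envelope 1 (prior 1/3): envelope 3 is available but not opened, probability 1/4; weight (1/3)·(1/4) = 1/12.
If it is in envelope 2 (prior 1/3): the presenter opened envelope 2, so this case is ruled out; weight (1/3)·0 = 0.
If it is in envelope 3 (prior 1/3): only envelope 2 is available, probability 1; weight (1/3)·1 = 1/3.
The weights sum to 5/12.
So P(the cheque in envelope 3 | the presenter opened envelope 2) = (1/3) / (5/12) = 4/5.

4/5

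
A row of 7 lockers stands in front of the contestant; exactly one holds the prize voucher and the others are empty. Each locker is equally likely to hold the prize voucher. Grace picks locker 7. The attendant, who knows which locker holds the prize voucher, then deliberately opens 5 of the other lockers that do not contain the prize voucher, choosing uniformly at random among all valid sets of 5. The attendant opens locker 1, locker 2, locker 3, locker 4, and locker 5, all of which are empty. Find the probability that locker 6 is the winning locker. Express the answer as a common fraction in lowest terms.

Condition on the true location of the prize voucher.
If it is in any of lockers 1, 2, 3, 4, and 5 (prior 1/7 each): that locker was opened and seen not to hold the prize — ruled out; weight (1/7)·0 = 0 each.
If it is in locker 6 (prior 1/7): the attendant has no choice, probability 1; weight (1/7)·1 = 1/7.
If it is in locker 7 (prior 1/7): the attendant has 6 equally likely choices, so probability 1/6; weight (1/7)·(1/6) = 1/42.
The weights sum to 1/6.
So P(the prize voucher in locker 6 | the attendant opened locker 1, locker 2, locker 3, locker 4, and locker 5) = (1/7) / (1/6) = 6/7.

6/7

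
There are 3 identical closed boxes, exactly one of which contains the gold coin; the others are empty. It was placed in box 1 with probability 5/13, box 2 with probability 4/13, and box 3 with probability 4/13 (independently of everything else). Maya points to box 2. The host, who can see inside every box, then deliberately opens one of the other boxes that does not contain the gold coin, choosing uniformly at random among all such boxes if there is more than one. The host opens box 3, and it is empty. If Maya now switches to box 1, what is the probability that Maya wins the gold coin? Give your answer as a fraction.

Apply Bayes' rule, conditioning on where the gold coin actually is.
If it is in box 1 (prior 5/13): the host has no choice, probability 1; weight (5/13)·1 = 5/13.
If it is in box 2 (prior 4/13): the host has 2 equally likely choices, so probability 1/2; weight (4/13)·(1/2) = 2/13.
If it is in box 3 (prior 4/13): the host opened box 3, so this case is ruled out; weight (4/13)·0 = 0.
The weights sum to 7/13.
So P(the gold coin in box 1 | the host opened box 3) = (5/13) / (7/13) = 5/7.

5/7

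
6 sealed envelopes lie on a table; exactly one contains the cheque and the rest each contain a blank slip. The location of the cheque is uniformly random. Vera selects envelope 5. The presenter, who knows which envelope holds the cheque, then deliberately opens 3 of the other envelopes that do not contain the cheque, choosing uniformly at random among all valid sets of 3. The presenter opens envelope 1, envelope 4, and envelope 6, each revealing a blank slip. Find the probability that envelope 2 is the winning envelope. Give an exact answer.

Condition on the true location of the cheque.
If it is in any of envelopes 1, 4, and 6 (prior 1/6 each): that envelope was opened and seen not to hold the prize — ruled out; weight (1/6)·0 = 0 each.
If it is in either of envelopes 2 and 3 (prior 1/6 each): the presenter has 4 equally likely choices, so probability 1/4; weight (1/6)·(1/4) = 1/24 each.
If it is in envelope 5 (prior 1/6): the presenter has 10 equally likely choices, so probability 1/10; weight (1/6)·(1/10) = 1/60.
The weights sum to 1/10.
So P(the cheque in envelope 2 | the presenter opened envelope 1, envelope 4, and envelope 6) = (1/24) / (1/10) = 5/12.

5/12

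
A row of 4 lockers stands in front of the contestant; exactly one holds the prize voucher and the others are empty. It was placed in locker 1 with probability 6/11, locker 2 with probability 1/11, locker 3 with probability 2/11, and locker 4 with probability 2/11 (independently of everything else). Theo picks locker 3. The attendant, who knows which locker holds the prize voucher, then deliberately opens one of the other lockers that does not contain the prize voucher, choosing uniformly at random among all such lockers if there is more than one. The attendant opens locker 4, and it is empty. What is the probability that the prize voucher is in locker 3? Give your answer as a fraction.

4/25

Apply Bayes' rule, conditioning on where the prize voucher actually is.
If it is in locker 1 (prior 6/11): the attendant has 2 equally likely choices, so probability 1/2; weight (6/11)·(1/2) = 3/11.
If it is in locker 2 (prior 1/11): the attendant has 2 equally likely choices, so probability 1/2; weight (1/11)·(1/2) = 1/22.
If it is in locker 3 (prior 2/11): the attendant has 3 equally likely choices, so probability 1/3; weight (2/11)·(1/3) = 2/33.
If it is in locker 4 (prior 2/11): the attendant opened locker 4, so this case is ruled out; weight (2/11)·0 = 0.
The weights sum to 25/66.
So P(the prize voucher in locker 3 | the attendant opened locker 4) = (2/33) / (25/66) = 4/25.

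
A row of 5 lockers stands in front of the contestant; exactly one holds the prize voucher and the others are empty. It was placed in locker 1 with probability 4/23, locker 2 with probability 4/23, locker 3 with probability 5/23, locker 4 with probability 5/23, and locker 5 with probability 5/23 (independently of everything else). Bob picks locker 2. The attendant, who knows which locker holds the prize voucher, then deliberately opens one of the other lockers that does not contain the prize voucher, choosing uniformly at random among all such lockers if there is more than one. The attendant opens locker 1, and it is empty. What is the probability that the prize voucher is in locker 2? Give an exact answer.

1/6

Condition on the true location of the prize voucher.
If it is in locker 1 (prior 4/23): the attendant opened locker 1, so this case is ruled out; weight (4/23)·0 = 0.
If it is in locker 2 (prior 4/23): the attendant has 4 equally likely choices, so probability 1/4; weight (4/23)·(1/4) = 1/23.
If it is in any of lockers 3, 4, and 5 (prior 5/23 each): the attendant has 3 equally likely choices, so probability 1/3; weight (5/23)·(1/3) = 5/69 each.
The weights sum to 6/23.
So P(the prize voucher in locker 2 | the attendant opened locker 1) = (1/23) / (6/23) = 1/6.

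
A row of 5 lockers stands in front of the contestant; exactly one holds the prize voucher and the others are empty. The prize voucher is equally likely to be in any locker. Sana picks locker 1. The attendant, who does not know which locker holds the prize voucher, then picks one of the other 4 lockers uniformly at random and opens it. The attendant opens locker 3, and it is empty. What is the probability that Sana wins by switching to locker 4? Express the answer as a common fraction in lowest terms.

Because the attendant chose which locker to open without knowing where the prize voucher is, the choice is independent of the prize location. Learning that locker 3 does not hold the prize voucher simply rules out that one location and leaves the remaining 4 lockers still equally likely by symmetry.
So P(the prize voucher in locker 4) = 1/4.

1/4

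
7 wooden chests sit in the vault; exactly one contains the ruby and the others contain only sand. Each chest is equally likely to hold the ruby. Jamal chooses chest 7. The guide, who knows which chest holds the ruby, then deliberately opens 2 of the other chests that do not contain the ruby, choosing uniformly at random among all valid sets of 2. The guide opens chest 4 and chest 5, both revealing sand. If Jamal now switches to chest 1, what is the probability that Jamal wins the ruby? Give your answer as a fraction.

Condition on the true location of the ruby.
If it is in any of chests 1, 2, 3, and 6 (prior 1/7 each): the guide has 10 equally likely choices, so probability 1/10; weight (1/7)·(1/10) = 1/70 each.
If it is in either of chests 4 and 5 (prior 1/7 each): that chest was opened and seen not to hold the prize — ruled out; weight (1/7)·0 = 0 each.
If it is in chest 7 (prior 1/7): the guide has 15 equally likely choices, so probability 1/15; weight (1/7)·(1/15) = 1/105.
The weights sum to 1/15.
So P(the ruby in chest 1 | the guide opened chest 4 and chest 5) = (1/70) / (1/15) = 3/14.

3/14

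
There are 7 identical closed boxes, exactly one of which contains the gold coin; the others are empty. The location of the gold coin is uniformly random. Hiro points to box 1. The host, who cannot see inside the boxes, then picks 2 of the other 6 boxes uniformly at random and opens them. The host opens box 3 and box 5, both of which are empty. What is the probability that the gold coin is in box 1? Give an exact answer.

Apply Bayes' rule, conditioning on where the gold coin actually is.
If it is in any of boxes 1, 2, 4, 6, and 7 (prior 1/7 each): the host picks exactly this set with probability 1/15 regardless, and none is the prize; weight (1/7)·(1/15) = 1/105 each.
If it is in either of boxes 3 and 5 (prior 1/7 each): that box was opened and seen not to hold the prize — ruled out; weight (1/7)·0 = 0 each.
The weights sum to 1/21.
So P(the gold coin in box 1 | the host opened box 3 and box 5) = (1/105) / (1/21) = 1/5.

1/5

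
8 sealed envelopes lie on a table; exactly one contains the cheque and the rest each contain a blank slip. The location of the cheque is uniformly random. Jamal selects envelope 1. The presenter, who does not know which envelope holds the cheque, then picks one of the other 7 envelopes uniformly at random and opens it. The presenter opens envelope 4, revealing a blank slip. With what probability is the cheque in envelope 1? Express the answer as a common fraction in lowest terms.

1/7

Because the presenter chose which envelope to open without knowing where the cheque is, the choice is independent of the prize location. Learning that envelope 4 does not hold the cheque simply rules out that one location and leaves the remaining 7 envelopes still equally likely by symmetry.
So P(the cheque in envelope 1) = 1/7.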